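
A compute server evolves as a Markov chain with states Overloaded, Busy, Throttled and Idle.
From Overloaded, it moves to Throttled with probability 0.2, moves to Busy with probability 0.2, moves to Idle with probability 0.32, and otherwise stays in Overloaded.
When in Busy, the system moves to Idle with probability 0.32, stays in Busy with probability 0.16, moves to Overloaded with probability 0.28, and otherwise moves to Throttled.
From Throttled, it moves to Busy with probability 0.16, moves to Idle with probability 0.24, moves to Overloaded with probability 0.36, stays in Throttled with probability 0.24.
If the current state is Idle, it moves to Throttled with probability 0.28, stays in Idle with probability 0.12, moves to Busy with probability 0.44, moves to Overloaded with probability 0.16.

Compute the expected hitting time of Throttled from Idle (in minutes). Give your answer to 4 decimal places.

3.9987

Let t(s) be the expected number of minutes to first reach Throttled from state s, with t(Throttled) = 0. Conditioning on the first minute:
t(Overloaded) = 1 + 0.28·t(Overloaded) + 0.2·t(Busy) + 0.32·t(Idle)
t(Busy) = 1 + 0.28·t(Overloaded) + 0.16·t(Busy) + 0.32·t(Idle)
t(Idle) = 1 + 0.16·t(Overloaded) + 0.44·t(Busy) + 0.12·t(Idle)
Solving: t(Overloaded) = 4.3199, t(Busy) = 4.1537, t(Idle) = 3.9987.
Expected minutes from Idle to Throttled: 3.9987.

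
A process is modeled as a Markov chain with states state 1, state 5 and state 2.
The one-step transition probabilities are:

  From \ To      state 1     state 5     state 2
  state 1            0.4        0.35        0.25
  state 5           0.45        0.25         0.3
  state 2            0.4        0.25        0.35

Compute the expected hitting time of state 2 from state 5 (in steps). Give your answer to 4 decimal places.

Let t(s) be the expected number of steps to first reach state 2 from state s, with t(state 2) = 0. Conditioning on the first step:
t(state 1) = 1 + 0.4·t(state 1) + 0.35·t(state 5)
t(state 5) = 1 + 0.45·t(state 1) + 0.25·t(state 5)
Solving: t(state 1) = 3.7607, t(state 5) = 3.5897.
Expected steps from state 5 to state 2: 3.5897.

3.5897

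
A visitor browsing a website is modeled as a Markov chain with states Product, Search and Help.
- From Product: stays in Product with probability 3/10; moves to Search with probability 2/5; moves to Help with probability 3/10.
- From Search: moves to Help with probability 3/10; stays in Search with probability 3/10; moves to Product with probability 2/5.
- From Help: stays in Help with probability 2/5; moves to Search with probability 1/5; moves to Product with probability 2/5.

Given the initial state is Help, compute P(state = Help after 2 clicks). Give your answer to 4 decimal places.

Sum over the intermediate state after 1 click:
P = P(Help→Product)·P(Product→Help) + P(Help→Search)·P(Search→Help) + P(Help→Help)·P(Help→Help)
  = 0.4×0.3 + 0.2×0.3 + 0.4×0.4
  = 0.1200 + 0.0600 + 0.1600 = 0.3400

0.3400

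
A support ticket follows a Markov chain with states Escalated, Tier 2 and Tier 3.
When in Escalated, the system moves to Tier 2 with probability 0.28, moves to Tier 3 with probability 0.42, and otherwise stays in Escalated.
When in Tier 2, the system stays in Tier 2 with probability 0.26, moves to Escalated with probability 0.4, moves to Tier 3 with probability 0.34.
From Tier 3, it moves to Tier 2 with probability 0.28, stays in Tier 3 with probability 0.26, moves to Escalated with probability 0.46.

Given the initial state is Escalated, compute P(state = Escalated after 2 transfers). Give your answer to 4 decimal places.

Sum over the intermediate state after 1 transfer:
P = P(Escalated→Escalated)·P(Escalated→Escalated) + P(Escalated→Tier 2)·P(Tier 2→Escalated) + P(Escalated→Tier 3)·P(Tier 3→Escalated)
  = 0.3×0.3 + 0.28×0.4 + 0.42×0.46
  = 0.0900 + 0.1120 + 0.1932 = 0.3952

0.3952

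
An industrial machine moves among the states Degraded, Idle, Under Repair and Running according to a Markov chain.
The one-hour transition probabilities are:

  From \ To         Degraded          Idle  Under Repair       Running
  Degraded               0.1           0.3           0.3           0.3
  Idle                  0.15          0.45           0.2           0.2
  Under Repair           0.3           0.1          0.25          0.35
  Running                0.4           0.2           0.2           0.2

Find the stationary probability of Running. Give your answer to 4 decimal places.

0.2592

Let the stationary distribution be π with π = πP and π_1 + π_2 + π_3 + π_4 = 1.
π_1 = 0.1·π_1 + 0.15·π_2 + 0.3·π_3 + 0.4·π_4
π_2 = 0.3·π_1 + 0.45·π_2 + 0.1·π_3 + 0.2·π_4
π_3 = 0.3·π_1 + 0.2·π_2 + 0.25·π_3 + 0.2·π_4
Solving with the normalization constraint gives π = (0.2382, 0.2670, 0.2356, 0.2592).
So the stationary probability of Running is 0.2592.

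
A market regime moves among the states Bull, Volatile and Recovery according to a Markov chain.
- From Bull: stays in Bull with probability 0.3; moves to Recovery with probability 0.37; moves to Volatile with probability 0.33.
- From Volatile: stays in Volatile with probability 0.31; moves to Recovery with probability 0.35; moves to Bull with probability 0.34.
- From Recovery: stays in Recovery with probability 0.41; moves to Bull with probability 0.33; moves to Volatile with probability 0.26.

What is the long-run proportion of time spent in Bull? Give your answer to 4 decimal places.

0.3233

Let the stationary distribution be π with π = πP and π_1 + π_2 + π_3 = 1.
π_1 = 0.3·π_1 + 0.34·π_2 + 0.33·π_3
π_2 = 0.33·π_1 + 0.31·π_2 + 0.26·π_3
Solving with the normalization constraint gives π = (0.3233, 0.2975, 0.3792).
So the stationary probability of Bull is 0.3233.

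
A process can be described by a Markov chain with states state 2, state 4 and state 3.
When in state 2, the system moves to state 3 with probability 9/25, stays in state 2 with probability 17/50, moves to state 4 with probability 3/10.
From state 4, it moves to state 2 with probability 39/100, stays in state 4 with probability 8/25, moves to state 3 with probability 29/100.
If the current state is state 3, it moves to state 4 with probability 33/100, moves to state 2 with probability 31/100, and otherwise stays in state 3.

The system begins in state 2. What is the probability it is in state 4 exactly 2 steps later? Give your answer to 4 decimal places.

Sum over the intermediate state after 1 step:
P = P(state 2→state 2)·P(state 2→state 4) + P(state 2→state 4)·P(state 4→state 4) + P(state 2→state 3)·P(state 3→state 4)
  = 0.34×0.3 + 0.3×0.32 + 0.36×0.33
  = 0.1020 + 0.0960 + 0.1188 = 0.3168

0.3168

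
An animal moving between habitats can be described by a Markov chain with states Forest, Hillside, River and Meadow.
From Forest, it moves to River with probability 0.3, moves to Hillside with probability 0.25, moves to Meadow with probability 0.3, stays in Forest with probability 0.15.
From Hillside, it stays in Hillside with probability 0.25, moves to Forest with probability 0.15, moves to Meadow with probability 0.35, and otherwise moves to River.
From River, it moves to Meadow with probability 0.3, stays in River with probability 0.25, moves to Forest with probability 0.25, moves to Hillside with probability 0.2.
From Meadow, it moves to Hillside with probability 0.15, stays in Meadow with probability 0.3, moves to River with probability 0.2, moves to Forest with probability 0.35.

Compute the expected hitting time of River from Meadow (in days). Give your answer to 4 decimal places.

Let t(s) be the expected number of days to first reach River from state s, with t(River) = 0. Conditioning on the first day:
t(Forest) = 1 + 0.15·t(Forest) + 0.25·t(Hillside) + 0.3·t(Meadow)
t(Hillside) = 1 + 0.15·t(Forest) + 0.25·t(Hillside) + 0.35·t(Meadow)
t(Meadow) = 1 + 0.35·t(Forest) + 0.15·t(Hillside) + 0.3·t(Meadow)
Solving: t(Forest) = 3.8766, t(Hillside) = 4.0887, t(Meadow) = 4.2430.
Expected days from Meadow to River: 4.2430.

4.2430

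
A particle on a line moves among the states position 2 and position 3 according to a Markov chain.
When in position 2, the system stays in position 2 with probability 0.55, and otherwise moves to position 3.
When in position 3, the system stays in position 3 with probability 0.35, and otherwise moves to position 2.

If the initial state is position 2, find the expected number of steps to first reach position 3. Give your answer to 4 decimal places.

2.2222

Let t(s) be the expected number of steps to first reach position 3 from state s, with t(position 3) = 0. Conditioning on the first step:
t(position 2) = 1 + 0.55·t(position 2)
Solving: t(position 2) = 2.2222.
Expected steps from position 2 to position 3: 2.2222.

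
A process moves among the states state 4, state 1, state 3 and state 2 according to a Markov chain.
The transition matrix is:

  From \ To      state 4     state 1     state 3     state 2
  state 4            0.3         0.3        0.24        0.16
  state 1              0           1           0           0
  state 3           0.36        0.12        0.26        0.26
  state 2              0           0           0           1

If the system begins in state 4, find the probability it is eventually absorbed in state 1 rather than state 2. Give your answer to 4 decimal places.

Let h(s) be the probability of absorption at state 1 starting from transient state s. Then h(state 1) = 1 and h(state 2) = 0. By first-step analysis:
h(state 4) = 0.3·h(state 4) + 0.3·1 + 0.24·h(state 3) + 0.16·0
h(state 3) = 0.36·h(state 4) + 0.12·1 + 0.26·h(state 3) + 0.26·0
Solving: h(state 4) = 0.5811, h(state 3) = 0.4449.
Starting from state 4, the probability is 0.5811.

0.5811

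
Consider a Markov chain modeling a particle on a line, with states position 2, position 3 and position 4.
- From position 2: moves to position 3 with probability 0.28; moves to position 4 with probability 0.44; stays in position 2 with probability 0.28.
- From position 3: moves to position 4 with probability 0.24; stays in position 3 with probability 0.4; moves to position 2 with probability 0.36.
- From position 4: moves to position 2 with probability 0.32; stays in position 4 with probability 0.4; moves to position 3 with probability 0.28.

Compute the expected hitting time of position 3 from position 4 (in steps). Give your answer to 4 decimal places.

Let t(s) be the expected number of steps to first reach position 3 from state s, with t(position 3) = 0. Conditioning on the first step:
t(position 2) = 1 + 0.28·t(position 2) + 0.44·t(position 4)
t(position 4) = 1 + 0.32·t(position 2) + 0.4·t(position 4)
Solving: t(position 2) = 3.5714, t(position 4) = 3.5714.
Expected steps from position 4 to position 3: 3.5714.

3.5714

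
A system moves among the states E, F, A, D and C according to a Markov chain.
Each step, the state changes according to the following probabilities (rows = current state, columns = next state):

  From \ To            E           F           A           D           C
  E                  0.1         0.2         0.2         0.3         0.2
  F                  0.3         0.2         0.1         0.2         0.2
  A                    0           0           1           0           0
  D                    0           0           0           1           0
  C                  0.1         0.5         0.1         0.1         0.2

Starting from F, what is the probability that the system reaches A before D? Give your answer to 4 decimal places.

Let h(s) be the probability of absorption at A starting from transient state s. Then h(A) = 1 and h(D) = 0. By first-step analysis:
h(E) = 0.1·h(E) + 0.2·h(F) + 0.2·1 + 0.3·0 + 0.2·h(C)
h(F) = 0.3·h(E) + 0.2·h(F) + 0.1·1 + 0.2·0 + 0.2·h(C)
h(C) = 0.1·h(E) + 0.5·h(F) + 0.1·1 + 0.1·0 + 0.2·h(C)
Solving: h(E) = 0.3969, h(F) = 0.3763, h(C) = 0.4098.
Starting from F, the probability is 0.3763.

0.3763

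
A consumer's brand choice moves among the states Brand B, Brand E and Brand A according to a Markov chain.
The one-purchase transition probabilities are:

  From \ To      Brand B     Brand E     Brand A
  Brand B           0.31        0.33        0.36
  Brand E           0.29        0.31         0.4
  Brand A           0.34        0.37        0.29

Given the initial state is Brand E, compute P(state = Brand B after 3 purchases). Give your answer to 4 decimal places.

Propagate the distribution vector 3 purchases from Brand E.
After 0 purchases: (0.0000, 1.0000, 0.0000)
After 1 purchase: (0.2900, 0.3100, 0.4000)
After 2 purchases: (0.3158, 0.3398, 0.3444)
After 3 purchases: (0.3135, 0.3370, 0.3495)
P(in Brand B after 3 purchases) = 0.3135

0.3135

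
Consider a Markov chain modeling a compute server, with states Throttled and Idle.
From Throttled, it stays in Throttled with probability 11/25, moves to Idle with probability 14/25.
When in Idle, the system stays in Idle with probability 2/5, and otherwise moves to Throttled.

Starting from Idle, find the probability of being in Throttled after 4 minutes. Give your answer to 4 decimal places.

0.5169

Propagate the distribution vector 4 minutes from Idle.
After 0 minutes: (0.0000, 1.0000)
After 1 minute: (0.6000, 0.4000)
After 2 minutes: (0.5040, 0.4960)
After 3 minutes: (0.5194, 0.4806)
After 4 minutes: (0.5169, 0.4831)
P(in Throttled after 4 minutes) = 0.5169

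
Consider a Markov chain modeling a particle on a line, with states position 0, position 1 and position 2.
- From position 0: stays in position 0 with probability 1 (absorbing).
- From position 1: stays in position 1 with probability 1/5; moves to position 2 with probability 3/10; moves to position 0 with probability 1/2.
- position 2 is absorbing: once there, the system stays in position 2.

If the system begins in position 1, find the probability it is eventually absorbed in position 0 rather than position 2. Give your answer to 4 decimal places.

0.6250

Let h(s) be the probability of absorption at position 0 starting from transient state s. Then h(position 0) = 1 and h(position 2) = 0. By first-step analysis:
h(position 1) = 0.5·1 + 0.2·h(position 1) + 0.3·0
Solving: h(position 1) = 0.6250.
Starting from position 1, the probability is 0.6250.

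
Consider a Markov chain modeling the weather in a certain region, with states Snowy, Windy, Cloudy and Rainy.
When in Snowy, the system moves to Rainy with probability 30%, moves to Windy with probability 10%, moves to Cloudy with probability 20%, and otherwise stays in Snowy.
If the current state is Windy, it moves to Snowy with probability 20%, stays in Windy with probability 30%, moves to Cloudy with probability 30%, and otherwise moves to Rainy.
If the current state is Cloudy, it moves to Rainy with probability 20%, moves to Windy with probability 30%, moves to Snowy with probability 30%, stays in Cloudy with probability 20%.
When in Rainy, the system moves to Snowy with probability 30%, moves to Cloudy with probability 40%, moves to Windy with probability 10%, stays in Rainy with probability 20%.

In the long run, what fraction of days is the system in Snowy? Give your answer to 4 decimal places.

0.3121

Let the stationary distribution be π with π = πP and π_1 + π_2 + π_3 + π_4 = 1.
π_1 = 0.4·π_1 + 0.2·π_2 + 0.3·π_3 + 0.3·π_4
π_2 = 0.1·π_1 + 0.3·π_2 + 0.3·π_3 + 0.1·π_4
π_3 = 0.2·π_1 + 0.3·π_2 + 0.2·π_3 + 0.4·π_4
Solving with the normalization constraint gives π = (0.3121, 0.1913, 0.2654, 0.2312).
So the stationary probability of Snowy is 0.3121.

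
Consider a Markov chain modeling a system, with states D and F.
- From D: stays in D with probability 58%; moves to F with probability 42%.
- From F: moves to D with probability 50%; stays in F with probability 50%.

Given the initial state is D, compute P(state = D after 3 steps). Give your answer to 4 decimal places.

Propagate the distribution vector 3 steps from D.
After 0 steps: (1.0000, 0.0000)
After 1 step: (0.5800, 0.4200)
After 2 steps: (0.5464, 0.4536)
After 3 steps: (0.5437, 0.4563)
P(in D after 3 steps) = 0.5437

0.5437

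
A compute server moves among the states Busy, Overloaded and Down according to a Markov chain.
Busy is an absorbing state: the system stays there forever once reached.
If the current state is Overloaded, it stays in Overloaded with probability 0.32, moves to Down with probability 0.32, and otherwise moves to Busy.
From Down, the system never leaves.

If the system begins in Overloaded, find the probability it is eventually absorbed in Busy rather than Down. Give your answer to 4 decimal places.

0.5294

Let h(s) be the probability of absorption at Busy starting from transient state s. Then h(Busy) = 1 and h(Down) = 0. By first-step analysis:
h(Overloaded) = 0.36·1 + 0.32·h(Overloaded) + 0.32·0
Solving: h(Overloaded) = 0.5294.
Starting from Overloaded, the probability is 0.5294.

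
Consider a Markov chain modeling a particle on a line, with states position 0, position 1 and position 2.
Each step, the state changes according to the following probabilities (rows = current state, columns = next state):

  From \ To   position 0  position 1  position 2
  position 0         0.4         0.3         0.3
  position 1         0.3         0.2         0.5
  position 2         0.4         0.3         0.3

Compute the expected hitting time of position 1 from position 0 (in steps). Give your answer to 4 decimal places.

Let t(s) be the expected number of steps to first reach position 1 from state s, with t(position 1) = 0. Conditioning on the first step:
t(position 0) = 1 + 0.4·t(position 0) + 0.3·t(position 2)
t(position 2) = 1 + 0.4·t(position 0) + 0.3·t(position 2)
Solving: t(position 0) = 3.3333, t(position 2) = 3.3333.
Expected steps from position 0 to position 1: 3.3333.

3.3333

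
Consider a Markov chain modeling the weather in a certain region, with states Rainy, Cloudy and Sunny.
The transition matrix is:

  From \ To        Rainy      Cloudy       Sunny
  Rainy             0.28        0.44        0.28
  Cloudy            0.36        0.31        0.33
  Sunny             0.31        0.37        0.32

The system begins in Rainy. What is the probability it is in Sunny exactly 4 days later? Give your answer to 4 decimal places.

0.3110

Propagate the distribution vector 4 days from Rainy.
After 0 days: (1.0000, 0.0000, 0.0000)
After 1 day: (0.2800, 0.4400, 0.2800)
After 2 days: (0.3236, 0.3632, 0.3132)
After 3 days: (0.3185, 0.3709, 0.3107)
After 4 days: (0.3190, 0.3700, 0.3110)
P(in Sunny after 4 days) = 0.3110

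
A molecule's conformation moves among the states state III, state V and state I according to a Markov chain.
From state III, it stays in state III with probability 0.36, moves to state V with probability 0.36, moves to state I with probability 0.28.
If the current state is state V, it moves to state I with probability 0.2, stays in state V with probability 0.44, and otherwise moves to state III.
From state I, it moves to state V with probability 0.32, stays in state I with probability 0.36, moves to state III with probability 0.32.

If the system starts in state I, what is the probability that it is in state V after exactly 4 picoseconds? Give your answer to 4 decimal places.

0.3794

Propagate the distribution vector 4 picoseconds from state I.
After 0 picoseconds: (0.0000, 0.0000, 1.0000)
After 1 picosecond: (0.3200, 0.3200, 0.3600)
After 2 picoseconds: (0.3456, 0.3712, 0.2832)
After 3 picoseconds: (0.3487, 0.3784, 0.2730)
After 4 picoseconds: (0.3491, 0.3794, 0.2716)
P(in state V after 4 picoseconds) = 0.3794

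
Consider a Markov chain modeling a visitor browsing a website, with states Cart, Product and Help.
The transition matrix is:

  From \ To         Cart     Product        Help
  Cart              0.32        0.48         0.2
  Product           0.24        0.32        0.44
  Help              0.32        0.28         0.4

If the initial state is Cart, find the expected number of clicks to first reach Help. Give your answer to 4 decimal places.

3.3410

Let t(s) be the expected number of clicks to first reach Help from state s, with t(Help) = 0. Conditioning on the first click:
t(Cart) = 1 + 0.32·t(Cart) + 0.48·t(Product)
t(Product) = 1 + 0.24·t(Cart) + 0.32·t(Product)
Solving: t(Cart) = 3.3410, t(Product) = 2.6498.
Expected clicks from Cart to Help: 3.3410.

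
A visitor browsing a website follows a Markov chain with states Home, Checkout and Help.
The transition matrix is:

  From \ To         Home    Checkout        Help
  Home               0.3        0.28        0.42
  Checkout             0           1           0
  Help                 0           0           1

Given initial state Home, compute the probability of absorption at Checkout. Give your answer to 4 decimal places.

0.4000

Let h(s) be the probability of absorption at Checkout starting from transient state s. Then h(Checkout) = 1 and h(Help) = 0. By first-step analysis:
h(Home) = 0.3·h(Home) + 0.28·1 + 0.42·0
Solving: h(Home) = 0.4000.
Starting from Home, the probability is 0.4000.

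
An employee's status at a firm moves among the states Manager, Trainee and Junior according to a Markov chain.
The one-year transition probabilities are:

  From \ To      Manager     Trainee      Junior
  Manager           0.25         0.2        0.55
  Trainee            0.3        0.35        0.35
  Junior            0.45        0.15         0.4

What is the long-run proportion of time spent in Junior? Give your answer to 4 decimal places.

0.4419

Let the stationary distribution be π with π = πP and π_1 + π_2 + π_3 = 1.
π_1 = 0.25·π_1 + 0.3·π_2 + 0.45·π_3
π_2 = 0.2·π_1 + 0.35·π_2 + 0.15·π_3
Solving with the normalization constraint gives π = (0.3488, 0.2093, 0.4419).
So the stationary probability of Junior is 0.4419.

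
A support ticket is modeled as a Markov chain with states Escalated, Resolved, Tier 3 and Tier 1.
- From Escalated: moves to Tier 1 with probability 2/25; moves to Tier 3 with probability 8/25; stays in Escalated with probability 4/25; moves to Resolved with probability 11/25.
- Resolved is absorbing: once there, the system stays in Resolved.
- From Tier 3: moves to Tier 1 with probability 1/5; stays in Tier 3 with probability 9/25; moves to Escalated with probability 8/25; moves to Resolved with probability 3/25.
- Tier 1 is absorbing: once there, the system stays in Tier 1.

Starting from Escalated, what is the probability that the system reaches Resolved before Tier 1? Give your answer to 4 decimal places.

Let h(s) be the probability of absorption at Resolved starting from transient state s. Then h(Resolved) = 1 and h(Tier 1) = 0. By first-step analysis:
h(Escalated) = 0.16·h(Escalated) + 0.44·1 + 0.32·h(Tier 3) + 0.08·0
h(Tier 3) = 0.32·h(Escalated) + 0.12·1 + 0.36·h(Tier 3) + 0.2·0
Solving: h(Escalated) = 0.7353, h(Tier 3) = 0.5551.
Starting from Escalated, the probability is 0.7353.

0.7353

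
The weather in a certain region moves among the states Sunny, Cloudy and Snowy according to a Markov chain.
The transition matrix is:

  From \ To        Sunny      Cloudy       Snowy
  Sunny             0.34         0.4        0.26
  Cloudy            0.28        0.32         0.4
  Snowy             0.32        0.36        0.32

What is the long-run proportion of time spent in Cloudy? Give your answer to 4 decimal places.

0.3582

Let the stationary distribution be π with π = πP and π_1 + π_2 + π_3 = 1.
π_1 = 0.34·π_1 + 0.28·π_2 + 0.32·π_3
π_2 = 0.4·π_1 + 0.32·π_2 + 0.36·π_3
Solving with the normalization constraint gives π = (0.3119, 0.3582, 0.3299).
So the stationary probability of Cloudy is 0.3582.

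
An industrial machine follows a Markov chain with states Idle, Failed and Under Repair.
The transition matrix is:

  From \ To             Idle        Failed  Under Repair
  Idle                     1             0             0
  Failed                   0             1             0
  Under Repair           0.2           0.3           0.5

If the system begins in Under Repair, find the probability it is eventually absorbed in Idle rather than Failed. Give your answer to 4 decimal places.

Let h(s) be the probability of absorption at Idle starting from transient state s. Then h(Idle) = 1 and h(Failed) = 0. By first-step analysis:
h(Under Repair) = 0.2·1 + 0.3·0 + 0.5·h(Under Repair)
Solving: h(Under Repair) = 0.4000.
Starting from Under Repair, the probability is 0.4000.

0.4000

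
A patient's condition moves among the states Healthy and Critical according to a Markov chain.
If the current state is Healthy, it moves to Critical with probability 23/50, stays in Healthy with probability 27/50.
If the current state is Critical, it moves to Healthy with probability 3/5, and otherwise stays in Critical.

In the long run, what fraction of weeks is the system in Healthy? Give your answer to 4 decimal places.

Let the stationary distribution be π with π = πP and π_1 + π_2 = 1.
π_1 = 0.54·π_1 + 0.6·π_2
Solving with the normalization constraint gives π = (0.5660, 0.4340).
So the stationary probability of Healthy is 0.5660.

0.5660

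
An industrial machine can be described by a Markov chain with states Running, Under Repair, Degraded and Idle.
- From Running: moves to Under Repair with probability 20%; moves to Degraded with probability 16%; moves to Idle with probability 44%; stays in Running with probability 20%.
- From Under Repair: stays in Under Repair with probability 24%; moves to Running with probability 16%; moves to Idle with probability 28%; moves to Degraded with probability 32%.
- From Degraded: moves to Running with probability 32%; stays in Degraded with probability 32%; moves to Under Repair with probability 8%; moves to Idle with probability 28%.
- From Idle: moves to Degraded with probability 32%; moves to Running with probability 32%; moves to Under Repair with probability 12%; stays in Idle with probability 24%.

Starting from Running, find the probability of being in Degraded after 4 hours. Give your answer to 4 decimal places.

0.2778

Propagate the distribution vector 4 hours from Running.
After 0 hours: (1.0000, 0.0000, 0.0000, 0.0000)
After 1 hour: (0.2000, 0.2000, 0.1600, 0.4400)
After 2 hours: (0.2640, 0.1536, 0.2880, 0.2944)
After 3 hours: (0.2637, 0.1480, 0.2778, 0.3105)
After 4 hours: (0.2647, 0.1478, 0.2778, 0.3098)
P(in Degraded after 4 hours) = 0.2778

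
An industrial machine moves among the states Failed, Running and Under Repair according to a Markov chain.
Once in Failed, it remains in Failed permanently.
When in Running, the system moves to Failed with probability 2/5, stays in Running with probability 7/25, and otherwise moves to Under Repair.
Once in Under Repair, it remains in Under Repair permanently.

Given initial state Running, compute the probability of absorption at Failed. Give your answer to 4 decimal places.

Let h(s) be the probability of absorption at Failed starting from transient state s. Then h(Failed) = 1 and h(Under Repair) = 0. By first-step analysis:
h(Running) = 0.4·1 + 0.28·h(Running) + 0.32·0
Solving: h(Running) = 0.5556.
Starting from Running, the probability is 0.5556.

0.5556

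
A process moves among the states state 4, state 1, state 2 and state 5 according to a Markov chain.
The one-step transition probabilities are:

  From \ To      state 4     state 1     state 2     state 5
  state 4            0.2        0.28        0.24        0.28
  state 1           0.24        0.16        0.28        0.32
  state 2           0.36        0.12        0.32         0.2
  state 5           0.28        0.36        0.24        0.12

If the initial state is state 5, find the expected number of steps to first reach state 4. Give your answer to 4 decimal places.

Let t(s) be the expected number of steps to first reach state 4 from state s, with t(state 4) = 0. Conditioning on the first step:
t(state 1) = 1 + 0.16·t(state 1) + 0.28·t(state 2) + 0.32·t(state 5)
t(state 2) = 1 + 0.12·t(state 1) + 0.32·t(state 2) + 0.2·t(state 5)
t(state 5) = 1 + 0.36·t(state 1) + 0.24·t(state 2) + 0.12·t(state 5)
Solving: t(state 1) = 3.5292, t(state 2) = 3.1010, t(state 5) = 3.4259.
Expected steps from state 5 to state 4: 3.4259.

3.4259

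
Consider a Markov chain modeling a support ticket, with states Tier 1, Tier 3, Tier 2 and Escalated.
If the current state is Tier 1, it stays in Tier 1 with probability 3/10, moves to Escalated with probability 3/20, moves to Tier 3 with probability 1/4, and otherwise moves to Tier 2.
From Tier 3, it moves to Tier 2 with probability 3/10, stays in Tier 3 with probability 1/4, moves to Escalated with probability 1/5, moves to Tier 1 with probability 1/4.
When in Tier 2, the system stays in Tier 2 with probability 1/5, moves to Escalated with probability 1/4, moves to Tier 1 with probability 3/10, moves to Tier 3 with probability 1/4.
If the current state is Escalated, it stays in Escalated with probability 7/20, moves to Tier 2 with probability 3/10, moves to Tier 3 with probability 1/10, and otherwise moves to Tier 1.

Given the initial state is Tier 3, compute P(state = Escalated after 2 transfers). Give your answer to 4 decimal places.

0.2325

Propagate the distribution vector 2 transfers from Tier 3.
After 0 transfers: (0.0000, 1.0000, 0.0000, 0.0000)
After 1 transfer: (0.2500, 0.2500, 0.3000, 0.2000)
After 2 transfers: (0.2775, 0.2200, 0.2700, 0.2325)
P(in Escalated after 2 transfers) = 0.2325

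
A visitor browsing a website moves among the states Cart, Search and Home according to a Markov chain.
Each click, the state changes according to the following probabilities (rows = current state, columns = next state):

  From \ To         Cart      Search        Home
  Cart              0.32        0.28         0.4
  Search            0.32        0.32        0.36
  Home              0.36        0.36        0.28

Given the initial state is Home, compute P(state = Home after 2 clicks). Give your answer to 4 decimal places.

Sum over the intermediate state after 1 click:
P = P(Home→Cart)·P(Cart→Home) + P(Home→Search)·P(Search→Home) + P(Home→Home)·P(Home→Home)
  = 0.36×0.4 + 0.36×0.36 + 0.28×0.28
  = 0.1440 + 0.1296 + 0.0784 = 0.3520

0.3520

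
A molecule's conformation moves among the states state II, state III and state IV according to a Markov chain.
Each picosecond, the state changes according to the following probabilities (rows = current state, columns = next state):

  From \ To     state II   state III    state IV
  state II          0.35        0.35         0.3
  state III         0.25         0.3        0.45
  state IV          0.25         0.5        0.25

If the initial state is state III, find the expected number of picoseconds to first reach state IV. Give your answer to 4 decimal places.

Let t(s) be the expected number of picoseconds to first reach state IV from state s, with t(state IV) = 0. Conditioning on the first picosecond:
t(state II) = 1 + 0.35·t(state II) + 0.35·t(state III)
t(state III) = 1 + 0.25·t(state II) + 0.3·t(state III)
Solving: t(state II) = 2.8571, t(state III) = 2.4490.
Expected picoseconds from state III to state IV: 2.4490.

2.4490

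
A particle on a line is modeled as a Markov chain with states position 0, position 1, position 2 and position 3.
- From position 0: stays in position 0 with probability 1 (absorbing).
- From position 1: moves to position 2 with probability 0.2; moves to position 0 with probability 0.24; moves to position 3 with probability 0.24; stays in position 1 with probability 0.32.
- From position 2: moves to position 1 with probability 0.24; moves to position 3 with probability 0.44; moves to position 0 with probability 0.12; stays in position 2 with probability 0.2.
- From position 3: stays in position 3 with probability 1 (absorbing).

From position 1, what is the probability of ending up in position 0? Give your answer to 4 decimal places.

Let h(s) be the probability of absorption at position 0 starting from transient state s. Then h(position 0) = 1 and h(position 3) = 0. By first-step analysis:
h(position 1) = 0.24·1 + 0.32·h(position 1) + 0.2·h(position 2) + 0.24·0
h(position 2) = 0.12·1 + 0.24·h(position 1) + 0.2·h(position 2) + 0.44·0
Solving: h(position 1) = 0.4355, h(position 2) = 0.2806.
Starting from position 1, the probability is 0.4355.

0.4355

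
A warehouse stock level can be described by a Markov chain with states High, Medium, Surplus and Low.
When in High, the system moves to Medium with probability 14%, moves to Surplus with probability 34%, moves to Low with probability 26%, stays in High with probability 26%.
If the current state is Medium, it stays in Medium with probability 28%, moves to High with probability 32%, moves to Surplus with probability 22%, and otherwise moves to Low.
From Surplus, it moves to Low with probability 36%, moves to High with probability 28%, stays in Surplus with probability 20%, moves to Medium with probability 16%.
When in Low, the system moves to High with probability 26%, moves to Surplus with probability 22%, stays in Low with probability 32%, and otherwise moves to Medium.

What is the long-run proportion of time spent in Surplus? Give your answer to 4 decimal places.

0.2482

Let the stationary distribution be π with π = πP and π_1 + π_2 + π_3 + π_4 = 1.
π_1 = 0.26·π_1 + 0.32·π_2 + 0.28·π_3 + 0.26·π_4
π_2 = 0.14·π_1 + 0.28·π_2 + 0.16·π_3 + 0.2·π_4
π_3 = 0.34·π_1 + 0.22·π_2 + 0.2·π_3 + 0.22·π_4
Solving with the normalization constraint gives π = (0.2763, 0.1886, 0.2482, 0.2869).
So the stationary probability of Surplus is 0.2482.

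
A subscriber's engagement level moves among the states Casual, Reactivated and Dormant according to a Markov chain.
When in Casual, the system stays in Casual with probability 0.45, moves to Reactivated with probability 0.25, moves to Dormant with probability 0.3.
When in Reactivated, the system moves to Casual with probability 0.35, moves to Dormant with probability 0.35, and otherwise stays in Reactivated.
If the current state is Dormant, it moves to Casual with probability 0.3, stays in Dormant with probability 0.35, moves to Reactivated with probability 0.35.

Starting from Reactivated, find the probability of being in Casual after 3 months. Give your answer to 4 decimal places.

0.3701

Propagate the distribution vector 3 months from Reactivated.
After 0 months: (0.0000, 1.0000, 0.0000)
After 1 month: (0.3500, 0.3000, 0.3500)
After 2 months: (0.3675, 0.3000, 0.3325)
After 3 months: (0.3701, 0.2983, 0.3316)
P(in Casual after 3 months) = 0.3701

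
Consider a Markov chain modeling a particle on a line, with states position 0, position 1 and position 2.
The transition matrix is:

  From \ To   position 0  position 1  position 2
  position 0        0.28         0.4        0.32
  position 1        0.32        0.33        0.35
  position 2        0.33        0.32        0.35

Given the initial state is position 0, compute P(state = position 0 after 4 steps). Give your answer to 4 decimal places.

0.3110

Propagate the distribution vector 4 steps from position 0.
After 0 steps: (1.0000, 0.0000, 0.0000)
After 1 step: (0.2800, 0.4000, 0.3200)
After 2 steps: (0.3120, 0.3464, 0.3416)
After 3 steps: (0.3109, 0.3484, 0.3406)
After 4 steps: (0.3110, 0.3484, 0.3407)
P(in position 0 after 4 steps) = 0.3110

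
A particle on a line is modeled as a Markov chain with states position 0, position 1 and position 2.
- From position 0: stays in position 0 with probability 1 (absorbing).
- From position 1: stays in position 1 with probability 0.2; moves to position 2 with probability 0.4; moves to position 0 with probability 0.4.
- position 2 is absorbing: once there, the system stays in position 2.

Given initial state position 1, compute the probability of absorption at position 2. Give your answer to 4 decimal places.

Let h(s) be the probability of absorption at position 2 starting from transient state s. Then h(position 2) = 1 and h(position 0) = 0. By first-step analysis:
h(position 1) = 0.4·0 + 0.2·h(position 1) + 0.4·1
Solving: h(position 1) = 0.5000.
Starting from position 1, the probability is 0.5000.

0.5000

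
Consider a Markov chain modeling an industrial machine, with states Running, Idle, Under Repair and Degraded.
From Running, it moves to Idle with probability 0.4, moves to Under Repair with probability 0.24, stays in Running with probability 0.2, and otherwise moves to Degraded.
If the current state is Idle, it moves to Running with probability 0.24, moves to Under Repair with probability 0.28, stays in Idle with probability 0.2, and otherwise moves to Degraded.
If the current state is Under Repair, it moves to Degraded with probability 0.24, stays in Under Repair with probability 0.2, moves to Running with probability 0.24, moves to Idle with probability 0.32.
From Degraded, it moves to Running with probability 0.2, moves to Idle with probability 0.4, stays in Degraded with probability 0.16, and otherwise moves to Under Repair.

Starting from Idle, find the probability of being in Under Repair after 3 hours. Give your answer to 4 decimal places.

0.2440

Propagate the distribution vector 3 hours from Idle.
After 0 hours: (0.0000, 1.0000, 0.0000, 0.0000)
After 1 hour: (0.2400, 0.2000, 0.2800, 0.2800)
After 2 hours: (0.2192, 0.3376, 0.2368, 0.2064)
After 3 hours: (0.2230, 0.3135, 0.2440, 0.2195)
P(in Under Repair after 3 hours) = 0.2440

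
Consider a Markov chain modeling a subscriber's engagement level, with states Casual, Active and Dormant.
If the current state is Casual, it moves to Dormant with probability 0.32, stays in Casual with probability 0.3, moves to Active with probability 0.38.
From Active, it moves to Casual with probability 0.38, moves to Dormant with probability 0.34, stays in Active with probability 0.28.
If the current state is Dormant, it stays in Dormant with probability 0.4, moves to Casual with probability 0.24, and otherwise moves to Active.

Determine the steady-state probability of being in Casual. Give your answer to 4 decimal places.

0.3058

Let the stationary distribution be π with π = πP and π_1 + π_2 + π_3 = 1.
π_1 = 0.3·π_1 + 0.38·π_2 + 0.24·π_3
π_2 = 0.38·π_1 + 0.28·π_2 + 0.36·π_3
Solving with the normalization constraint gives π = (0.3058, 0.3390, 0.3552).
So the stationary probability of Casual is 0.3058.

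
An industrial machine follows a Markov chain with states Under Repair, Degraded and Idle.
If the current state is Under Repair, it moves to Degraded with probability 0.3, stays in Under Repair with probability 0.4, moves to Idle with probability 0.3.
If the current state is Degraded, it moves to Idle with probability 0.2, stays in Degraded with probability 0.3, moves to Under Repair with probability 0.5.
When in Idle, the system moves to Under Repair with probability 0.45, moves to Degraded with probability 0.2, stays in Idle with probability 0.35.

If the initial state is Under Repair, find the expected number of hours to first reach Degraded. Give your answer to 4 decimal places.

Let t(s) be the expected number of hours to first reach Degraded from state s, with t(Degraded) = 0. Conditioning on the first hour:
t(Under Repair) = 1 + 0.4·t(Under Repair) + 0.3·t(Idle)
t(Idle) = 1 + 0.45·t(Under Repair) + 0.35·t(Idle)
Solving: t(Under Repair) = 3.7255, t(Idle) = 4.1176.
Expected hours from Under Repair to Degraded: 3.7255.

3.7255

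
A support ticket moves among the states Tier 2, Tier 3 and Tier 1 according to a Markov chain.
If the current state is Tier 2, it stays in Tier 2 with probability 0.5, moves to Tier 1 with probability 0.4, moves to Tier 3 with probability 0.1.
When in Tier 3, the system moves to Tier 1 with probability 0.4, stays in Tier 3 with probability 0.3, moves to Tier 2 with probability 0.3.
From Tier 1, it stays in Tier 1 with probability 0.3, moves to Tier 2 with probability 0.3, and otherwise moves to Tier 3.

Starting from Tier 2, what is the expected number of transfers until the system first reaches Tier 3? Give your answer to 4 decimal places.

4.7826

Let t(s) be the expected number of transfers to first reach Tier 3 from state s, with t(Tier 3) = 0. Conditioning on the first transfer:
t(Tier 2) = 1 + 0.5·t(Tier 2) + 0.4·t(Tier 1)
t(Tier 1) = 1 + 0.3·t(Tier 2) + 0.3·t(Tier 1)
Solving: t(Tier 2) = 4.7826, t(Tier 1) = 3.4783.
Expected transfers from Tier 2 to Tier 3: 4.7826.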